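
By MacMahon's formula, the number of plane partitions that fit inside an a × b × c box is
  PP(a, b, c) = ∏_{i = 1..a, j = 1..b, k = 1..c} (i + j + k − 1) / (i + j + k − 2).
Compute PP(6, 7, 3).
PP(6, 7, 3) = 131589315

Evaluate the triple product over i = 1..6, j = 1..7, k = 1..3. The factors are (2/1) · (3/2) · (4/3) · (3/2) · (4/3) · (5/4) · (4/3) · (5/4) · … (126 factors total). The numerators and denominators telescope so the product is an integer; carrying out the multiplication exactly gives PP(6, 7, 3) = 131589315.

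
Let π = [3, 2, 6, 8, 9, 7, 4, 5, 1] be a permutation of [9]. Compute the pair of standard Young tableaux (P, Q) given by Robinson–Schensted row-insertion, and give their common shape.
P = [1, 4, 5, 9] / [2, 6, 7] / [3] / [8];  Q = [1, 3, 4, 5] / [2, 6, 8] / [7] / [9];  common shape = (4, 3, 1, 1)

Row-insert the values π_1, π_2, … into P one at a time, bumping the leftmost entry strictly greater than the inserted value down to the next row. The recording tableau Q records, in position (i, j), the step at which that cell was added to P.
  Insert 3 (step 1): P = [3];  Q = [1]
  Insert 2 (step 2): P = [2] / [3];  Q = [1] / [2]
  Insert 6 (step 3): P = [2, 6] / [3];  Q = [1, 3] / [2]
  Insert 8 (step 4): P = [2, 6, 8] / [3];  Q = [1, 3, 4] / [2]
  Insert 9 (step 5): P = [2, 6, 8, 9] / [3];  Q = [1, 3, 4, 5] / [2]
  Insert 7 (step 6): P = [2, 6, 7, 9] / [3, 8];  Q = [1, 3, 4, 5] / [2, 6]
  Insert 4 (step 7): P = [2, 4, 7, 9] / [3, 6] / [8];  Q = [1, 3, 4, 5] / [2, 6] / [7]
  Insert 5 (step 8): P = [2, 4, 5, 9] / [3, 6, 7] / [8];  Q = [1, 3, 4, 5] / [2, 6, 8] / [7]
  Insert 1 (step 9): P = [1, 4, 5, 9] / [2, 6, 7] / [3] / [8];  Q = [1, 3, 4, 5] / [2, 6, 8] / [7] / [9]
Final shape: (4, 3, 1, 1).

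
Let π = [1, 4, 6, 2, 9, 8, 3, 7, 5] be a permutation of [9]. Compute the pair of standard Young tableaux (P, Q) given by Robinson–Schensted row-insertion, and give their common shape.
P = [1, 2, 3, 5] / [4, 6, 7] / [8] / [9];  Q = [1, 2, 3, 5] / [4, 6, 8] / [7] / [9];  common shape = (4, 3, 1, 1)

Row-insert the values π_1, π_2, … into P one at a time, bumping the leftmost entry strictly greater than the inserted value down to the next row. The recording tableau Q records, in position (i, j), the step at which that cell was added to P.
  Insert 1 (step 1): P = [1];  Q = [1]
  Insert 4 (step 2): P = [1, 4];  Q = [1, 2]
  Insert 6 (step 3): P = [1, 4, 6];  Q = [1, 2, 3]
  Insert 2 (step 4): P = [1, 2, 6] / [4];  Q = [1, 2, 3] / [4]
  Insert 9 (step 5): P = [1, 2, 6, 9] / [4];  Q = [1, 2, 3, 5] / [4]
  Insert 8 (step 6): P = [1, 2, 6, 8] / [4, 9];  Q = [1, 2, 3, 5] / [4, 6]
  Insert 3 (step 7): P = [1, 2, 3, 8] / [4, 6] / [9];  Q = [1, 2, 3, 5] / [4, 6] / [7]
  Insert 7 (step 8): P = [1, 2, 3, 7] / [4, 6, 8] / [9];  Q = [1, 2, 3, 5] / [4, 6, 8] / [7]
  Insert 5 (step 9): P = [1, 2, 3, 5] / [4, 6, 7] / [8] / [9];  Q = [1, 2, 3, 5] / [4, 6, 8] / [7] / [9]
Final shape: (4, 3, 1, 1).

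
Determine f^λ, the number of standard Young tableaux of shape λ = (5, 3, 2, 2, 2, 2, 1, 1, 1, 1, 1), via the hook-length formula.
# SYT of shape (5, 3, 2, 2, 2, 2, 1, 1, 1, 1, 1) = 45265220

Hook-length formula: f^λ = n! / Π hook(c), product over all cells c of the Young diagram. For λ = (5, 3, 2, 2, 2, 2, 1, 1, 1, 1, 1), n = 21 boxes. Hook lengths by row (left-to-right, top-to-bottom): [15, 9, 4, 2, 1]; [12, 6, 1]; [10, 4]; [9, 3]; [8, 2]; [7, 1]; [5]; [4]; [3]; [2]; [1]. Product of hooks = 1128701952000. So f^λ = 21! / 1128701952000 = 51090942171709440000 / 1128701952000 = 45265220.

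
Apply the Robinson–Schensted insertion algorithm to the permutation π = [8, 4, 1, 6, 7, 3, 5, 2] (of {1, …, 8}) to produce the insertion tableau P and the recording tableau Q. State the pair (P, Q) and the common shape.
P = [1, 2, 5] / [3, 6, 7] / [4] / [8];  Q = [1, 4, 5] / [2, 6, 7] / [3] / [8];  common shape = (3, 3, 1, 1)

Row-insert the values π_1, π_2, … into P one at a time, bumping the leftmost entry strictly greater than the inserted value down to the next row. The recording tableau Q records, in position (i, j), the step at which that cell was added to P.
  Insert 8 (step 1): P = [8];  Q = [1]
  Insert 4 (step 2): P = [4] / [8];  Q = [1] / [2]
  Insert 1 (step 3): P = [1] / [4] / [8];  Q = [1] / [2] / [3]
  Insert 6 (step 4): P = [1, 6] / [4] / [8];  Q = [1, 4] / [2] / [3]
  Insert 7 (step 5): P = [1, 6, 7] / [4] / [8];  Q = [1, 4, 5] / [2] / [3]
  Insert 3 (step 6): P = [1, 3, 7] / [4, 6] / [8];  Q = [1, 4, 5] / [2, 6] / [3]
  Insert 5 (step 7): P = [1, 3, 5] / [4, 6, 7] / [8];  Q = [1, 4, 5] / [2, 6, 7] / [3]
  Insert 2 (step 8): P = [1, 2, 5] / [3, 6, 7] / [4] / [8];  Q = [1, 4, 5] / [2, 6, 7] / [3] / [8]
Final shape: (3, 3, 1, 1).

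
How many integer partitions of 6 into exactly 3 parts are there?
p(6, 3 parts) = 3

Partitions of n into exactly k parts ↔ partitions of n − k into at most k parts (subtract 1 from each part). For n = 6, k = 3, the partitions are: 4+1+1, 3+2+1, 2+2+2. Count = 3.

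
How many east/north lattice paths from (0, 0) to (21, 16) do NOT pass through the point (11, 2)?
Number of paths = 12722796702

Total paths from (0, 0) to (21, 16): C(37, 21) = 12875774670. Paths through (11, 2): (paths (0, 0) → (11, 2)) × (paths (11, 2) → (21, 16)) = C(13, 11) · C(24, 10) = 78 · 1961256 = 152977968. Avoidance count = 12875774670 − 152977968 = 12722796702.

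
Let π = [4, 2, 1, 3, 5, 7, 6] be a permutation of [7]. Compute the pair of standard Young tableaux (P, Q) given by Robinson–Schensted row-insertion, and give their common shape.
P = [1, 3, 5, 6] / [2, 7] / [4];  Q = [1, 4, 5, 6] / [2, 7] / [3];  common shape = (4, 2, 1)

Row-insert the values π_1, π_2, … into P one at a time, bumping the leftmost entry strictly greater than the inserted value down to the next row. The recording tableau Q records, in position (i, j), the step at which that cell was added to P.
  Insert 4 (step 1): P = [4];  Q = [1]
  Insert 2 (step 2): P = [2] / [4];  Q = [1] / [2]
  Insert 1 (step 3): P = [1] / [2] / [4];  Q = [1] / [2] / [3]
  Insert 3 (step 4): P = [1, 3] / [2] / [4];  Q = [1, 4] / [2] / [3]
  Insert 5 (step 5): P = [1, 3, 5] / [2] / [4];  Q = [1, 4, 5] / [2] / [3]
  Insert 7 (step 6): P = [1, 3, 5, 7] / [2] / [4];  Q = [1, 4, 5, 6] / [2] / [3]
  Insert 6 (step 7): P = [1, 3, 5, 6] / [2, 7] / [4];  Q = [1, 4, 5, 6] / [2, 7] / [3]
Final shape: (4, 2, 1).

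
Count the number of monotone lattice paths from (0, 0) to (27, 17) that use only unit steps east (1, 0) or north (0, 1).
Number of paths = 686353797976

A monotone lattice path from (0, 0) to (27, 17) consists of 27 east steps and 17 north steps in some order, so it is determined by which 27 of the 44 steps are east. The count is C(44, 27) = 686353797976.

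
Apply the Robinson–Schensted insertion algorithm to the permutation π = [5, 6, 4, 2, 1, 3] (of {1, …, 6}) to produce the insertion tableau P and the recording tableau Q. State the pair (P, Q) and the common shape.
P = [1, 3] / [2, 6] / [4] / [5];  Q = [1, 2] / [3, 6] / [4] / [5];  common shape = (2, 2, 1, 1)

Row-insert the values π_1, π_2, … into P one at a time, bumping the leftmost entry strictly greater than the inserted value down to the next row. The recording tableau Q records, in position (i, j), the step at which that cell was added to P.
  Insert 5 (step 1): P = [5];  Q = [1]
  Insert 6 (step 2): P = [5, 6];  Q = [1, 2]
  Insert 4 (step 3): P = [4, 6] / [5];  Q = [1, 2] / [3]
  Insert 2 (step 4): P = [2, 6] / [4] / [5];  Q = [1, 2] / [3] / [4]
  Insert 1 (step 5): P = [1, 6] / [2] / [4] / [5];  Q = [1, 2] / [3] / [4] / [5]
  Insert 3 (step 6): P = [1, 3] / [2, 6] / [4] / [5];  Q = [1, 2] / [3, 6] / [4] / [5]
Final shape: (2, 2, 1, 1).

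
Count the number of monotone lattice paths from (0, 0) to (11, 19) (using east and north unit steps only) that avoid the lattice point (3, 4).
Number of paths = 37466310

Total paths from (0, 0) to (11, 19): C(30, 11) = 54627300. Paths through (3, 4): (paths (0, 0) → (3, 4)) × (paths (3, 4) → (11, 19)) = C(7, 3) · C(23, 8) = 35 · 490314 = 17160990. Avoidance count = 54627300 − 17160990 = 37466310.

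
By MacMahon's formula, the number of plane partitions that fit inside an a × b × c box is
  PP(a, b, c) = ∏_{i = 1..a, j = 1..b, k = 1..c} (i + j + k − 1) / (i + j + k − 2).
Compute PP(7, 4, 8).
PP(7, 4, 8) = 1318349483880

Evaluate the triple product over i = 1..7, j = 1..4, k = 1..8. The factors are (2/1) · (3/2) · (4/3) · (5/4) · (6/5) · (7/6) · (8/7) · (9/8) · … (224 factors total). The numerators and denominators telescope so the product is an integer; carrying out the multiplication exactly gives PP(7, 4, 8) = 1318349483880.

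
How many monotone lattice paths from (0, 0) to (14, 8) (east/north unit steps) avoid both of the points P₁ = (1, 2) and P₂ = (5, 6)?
Number of paths = 224514

Inclusion–exclusion. Total paths: C(22, 14) = 319770. Through P₁: C(3, 1)·C(19, 13) = 81396. Through P₂: C(11, 5)·C(11, 9) = 25410. Since P₁ is strictly southwest of P₂, a monotone path through both must visit P₁ then P₂; paths through both = C(3, 1)·C(8, 4)·C(11, 9) = 11550. Avoid both = 319770 − 81396 − 25410 + 11550 = 224514.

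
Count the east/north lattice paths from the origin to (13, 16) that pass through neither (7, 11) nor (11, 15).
Number of paths = 36665787

Inclusion–exclusion. Total paths: C(29, 13) = 67863915. Through P₁: C(18, 7)·C(11, 6) = 14702688. Through P₂: C(26, 11)·C(3, 2) = 23178480. Since P₁ is strictly southwest of P₂, a monotone path through both must visit P₁ then P₂; paths through both = C(18, 7)·C(8, 4)·C(3, 2) = 6683040. Avoid both = 67863915 − 14702688 − 23178480 + 6683040 = 36665787.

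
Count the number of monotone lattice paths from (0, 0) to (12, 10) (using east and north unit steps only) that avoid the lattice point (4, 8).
Number of paths = 624371

Total paths from (0, 0) to (12, 10): C(22, 12) = 646646. Paths through (4, 8): (paths (0, 0) → (4, 8)) × (paths (4, 8) → (12, 10)) = C(12, 4) · C(10, 8) = 495 · 45 = 22275. Avoidance count = 646646 − 22275 = 624371.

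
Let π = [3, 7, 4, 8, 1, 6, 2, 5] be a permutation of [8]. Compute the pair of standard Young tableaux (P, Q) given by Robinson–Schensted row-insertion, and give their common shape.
P = [1, 2, 5] / [3, 4, 6] / [7, 8];  Q = [1, 2, 4] / [3, 6, 8] / [5, 7];  common shape = (3, 3, 2)

Row-insert the values π_1, π_2, … into P one at a time, bumping the leftmost entry strictly greater than the inserted value down to the next row. The recording tableau Q records, in position (i, j), the step at which that cell was added to P.
  Insert 3 (step 1): P = [3];  Q = [1]
  Insert 7 (step 2): P = [3, 7];  Q = [1, 2]
  Insert 4 (step 3): P = [3, 4] / [7];  Q = [1, 2] / [3]
  Insert 8 (step 4): P = [3, 4, 8] / [7];  Q = [1, 2, 4] / [3]
  Insert 1 (step 5): P = [1, 4, 8] / [3] / [7];  Q = [1, 2, 4] / [3] / [5]
  Insert 6 (step 6): P = [1, 4, 6] / [3, 8] / [7];  Q = [1, 2, 4] / [3, 6] / [5]
  Insert 2 (step 7): P = [1, 2, 6] / [3, 4] / [7, 8];  Q = [1, 2, 4] / [3, 6] / [5, 7]
  Insert 5 (step 8): P = [1, 2, 5] / [3, 4, 6] / [7, 8];  Q = [1, 2, 4] / [3, 6, 8] / [5, 7]
Final shape: (3, 3, 2).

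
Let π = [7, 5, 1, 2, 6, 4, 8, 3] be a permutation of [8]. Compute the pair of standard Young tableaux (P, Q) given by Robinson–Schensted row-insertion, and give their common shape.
P = [1, 2, 3, 8] / [4, 6] / [5] / [7];  Q = [1, 4, 5, 7] / [2, 6] / [3] / [8];  common shape = (4, 2, 1, 1)

Row-insert the values π_1, π_2, … into P one at a time, bumping the leftmost entry strictly greater than the inserted value down to the next row. The recording tableau Q records, in position (i, j), the step at which that cell was added to P.
  Insert 7 (step 1): P = [7];  Q = [1]
  Insert 5 (step 2): P = [5] / [7];  Q = [1] / [2]
  Insert 1 (step 3): P = [1] / [5] / [7];  Q = [1] / [2] / [3]
  Insert 2 (step 4): P = [1, 2] / [5] / [7];  Q = [1, 4] / [2] / [3]
  Insert 6 (step 5): P = [1, 2, 6] / [5] / [7];  Q = [1, 4, 5] / [2] / [3]
  Insert 4 (step 6): P = [1, 2, 4] / [5, 6] / [7];  Q = [1, 4, 5] / [2, 6] / [3]
  Insert 8 (step 7): P = [1, 2, 4, 8] / [5, 6] / [7];  Q = [1, 4, 5, 7] / [2, 6] / [3]
  Insert 3 (step 8): P = [1, 2, 3, 8] / [4, 6] / [5] / [7];  Q = [1, 4, 5, 7] / [2, 6] / [3] / [8]
Final shape: (4, 2, 1, 1).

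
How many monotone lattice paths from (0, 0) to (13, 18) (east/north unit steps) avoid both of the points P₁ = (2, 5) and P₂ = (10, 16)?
Number of paths = 116588921

Inclusion–exclusion. Total paths: C(31, 13) = 206253075. Through P₁: C(7, 2)·C(24, 11) = 52419024. Through P₂: C(26, 10)·C(5, 3) = 53117350. Since P₁ is strictly southwest of P₂, a monotone path through both must visit P₁ then P₂; paths through both = C(7, 2)·C(19, 8)·C(5, 3) = 15872220. Avoid both = 206253075 − 52419024 − 53117350 + 15872220 = 116588921.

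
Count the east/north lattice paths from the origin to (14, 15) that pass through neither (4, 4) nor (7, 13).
Number of paths = 50632320

Inclusion–exclusion. Total paths: C(29, 14) = 77558760. Through P₁: C(8, 4)·C(21, 10) = 24690120. Through P₂: C(20, 7)·C(9, 7) = 2790720. Since P₁ is strictly southwest of P₂, a monotone path through both must visit P₁ then P₂; paths through both = C(8, 4)·C(12, 3)·C(9, 7) = 554400. Avoid both = 77558760 − 24690120 − 2790720 + 554400 = 50632320.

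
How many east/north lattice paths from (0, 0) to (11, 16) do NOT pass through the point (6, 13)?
Number of paths = 11518503

Total paths from (0, 0) to (11, 16): C(27, 11) = 13037895. Paths through (6, 13): (paths (0, 0) → (6, 13)) × (paths (6, 13) → (11, 16)) = C(19, 6) · C(8, 5) = 27132 · 56 = 1519392. Avoidance count = 13037895 − 1519392 = 11518503.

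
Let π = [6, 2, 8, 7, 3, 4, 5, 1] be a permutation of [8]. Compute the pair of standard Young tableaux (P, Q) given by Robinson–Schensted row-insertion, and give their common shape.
P = [1, 3, 4, 5] / [2, 7] / [6] / [8];  Q = [1, 3, 6, 7] / [2, 4] / [5] / [8];  common shape = (4, 2, 1, 1)

Row-insert the values π_1, π_2, … into P one at a time, bumping the leftmost entry strictly greater than the inserted value down to the next row. The recording tableau Q records, in position (i, j), the step at which that cell was added to P.
  Insert 6 (step 1): P = [6];  Q = [1]
  Insert 2 (step 2): P = [2] / [6];  Q = [1] / [2]
  Insert 8 (step 3): P = [2, 8] / [6];  Q = [1, 3] / [2]
  Insert 7 (step 4): P = [2, 7] / [6, 8];  Q = [1, 3] / [2, 4]
  Insert 3 (step 5): P = [2, 3] / [6, 7] / [8];  Q = [1, 3] / [2, 4] / [5]
  Insert 4 (step 6): P = [2, 3, 4] / [6, 7] / [8];  Q = [1, 3, 6] / [2, 4] / [5]
  Insert 5 (step 7): P = [2, 3, 4, 5] / [6, 7] / [8];  Q = [1, 3, 6, 7] / [2, 4] / [5]
  Insert 1 (step 8): P = [1, 3, 4, 5] / [2, 7] / [6] / [8];  Q = [1, 3, 6, 7] / [2, 4] / [5] / [8]
Final shape: (4, 2, 1, 1).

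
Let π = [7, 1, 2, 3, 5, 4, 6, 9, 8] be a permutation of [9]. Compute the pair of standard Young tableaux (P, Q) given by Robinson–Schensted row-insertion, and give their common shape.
P = [1, 2, 3, 4, 6, 8] / [5, 9] / [7];  Q = [1, 3, 4, 5, 7, 8] / [2, 9] / [6];  common shape = (6, 2, 1)

Row-insert the values π_1, π_2, … into P one at a time, bumping the leftmost entry strictly greater than the inserted value down to the next row. The recording tableau Q records, in position (i, j), the step at which that cell was added to P.
  Insert 7 (step 1): P = [7];  Q = [1]
  Insert 1 (step 2): P = [1] / [7];  Q = [1] / [2]
  Insert 2 (step 3): P = [1, 2] / [7];  Q = [1, 3] / [2]
  Insert 3 (step 4): P = [1, 2, 3] / [7];  Q = [1, 3, 4] / [2]
  Insert 5 (step 5): P = [1, 2, 3, 5] / [7];  Q = [1, 3, 4, 5] / [2]
  Insert 4 (step 6): P = [1, 2, 3, 4] / [5] / [7];  Q = [1, 3, 4, 5] / [2] / [6]
  Insert 6 (step 7): P = [1, 2, 3, 4, 6] / [5] / [7];  Q = [1, 3, 4, 5, 7] / [2] / [6]
  Insert 9 (step 8): P = [1, 2, 3, 4, 6, 9] / [5] / [7];  Q = [1, 3, 4, 5, 7, 8] / [2] / [6]
  Insert 8 (step 9): P = [1, 2, 3, 4, 6, 8] / [5, 9] / [7];  Q = [1, 3, 4, 5, 7, 8] / [2, 9] / [6]
Final shape: (6, 2, 1).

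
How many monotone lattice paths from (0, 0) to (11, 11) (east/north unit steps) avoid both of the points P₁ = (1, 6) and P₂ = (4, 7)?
Number of paths = 584751

Inclusion–exclusion. Total paths: C(22, 11) = 705432. Through P₁: C(7, 1)·C(15, 10) = 21021. Through P₂: C(11, 4)·C(11, 7) = 108900. Since P₁ is strictly southwest of P₂, a monotone path through both must visit P₁ then P₂; paths through both = C(7, 1)·C(4, 3)·C(11, 7) = 9240. Avoid both = 705432 − 21021 − 108900 + 9240 = 584751.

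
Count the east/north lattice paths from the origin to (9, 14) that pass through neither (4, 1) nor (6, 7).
Number of paths = 585230

Inclusion–exclusion. Total paths: C(23, 9) = 817190. Through P₁: C(5, 4)·C(18, 5) = 42840. Through P₂: C(13, 6)·C(10, 3) = 205920. Since P₁ is strictly southwest of P₂, a monotone path through both must visit P₁ then P₂; paths through both = C(5, 4)·C(8, 2)·C(10, 3) = 16800. Avoid both = 817190 − 42840 − 205920 + 16800 = 585230.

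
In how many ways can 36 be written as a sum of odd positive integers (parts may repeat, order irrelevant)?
p_odd(36) = 668

Enumerate partitions using only odd parts via the recurrence o(n, m) = o(n, m−2) + o(n−m, m) over odd m, starting from the largest odd part ≤ n. This gives p_odd(36) = 668. (Euler's theorem: equals the count of distinct-part partitions.)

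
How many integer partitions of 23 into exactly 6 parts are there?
p(23, 6 parts) = 163

Partitions of n into exactly k parts are in bijection with partitions of n − k into at most k parts (subtract 1 from each part). So p(23, exactly 6) = p(17, parts ≤ 6). Computing via the recurrence p(m, j) = p(m, j−1) + p(m−j, j) gives 163.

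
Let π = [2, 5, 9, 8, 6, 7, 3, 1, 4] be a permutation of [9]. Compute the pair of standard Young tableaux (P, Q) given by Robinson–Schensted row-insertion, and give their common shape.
P = [1, 3, 4, 7] / [2, 6] / [5] / [8] / [9];  Q = [1, 2, 3, 6] / [4, 9] / [5] / [7] / [8];  common shape = (4, 2, 1, 1, 1)

Row-insert the values π_1, π_2, … into P one at a time, bumping the leftmost entry strictly greater than the inserted value down to the next row. The recording tableau Q records, in position (i, j), the step at which that cell was added to P.
  Insert 2 (step 1): P = [2];  Q = [1]
  Insert 5 (step 2): P = [2, 5];  Q = [1, 2]
  Insert 9 (step 3): P = [2, 5, 9];  Q = [1, 2, 3]
  Insert 8 (step 4): P = [2, 5, 8] / [9];  Q = [1, 2, 3] / [4]
  Insert 6 (step 5): P = [2, 5, 6] / [8] / [9];  Q = [1, 2, 3] / [4] / [5]
  Insert 7 (step 6): P = [2, 5, 6, 7] / [8] / [9];  Q = [1, 2, 3, 6] / [4] / [5]
  Insert 3 (step 7): P = [2, 3, 6, 7] / [5] / [8] / [9];  Q = [1, 2, 3, 6] / [4] / [5] / [7]
  Insert 1 (step 8): P = [1, 3, 6, 7] / [2] / [5] / [8] / [9];  Q = [1, 2, 3, 6] / [4] / [5] / [7] / [8]
  Insert 4 (step 9): P = [1, 3, 4, 7] / [2, 6] / [5] / [8] / [9];  Q = [1, 2, 3, 6] / [4, 9] / [5] / [7] / [8]
Final shape: (4, 2, 1, 1, 1).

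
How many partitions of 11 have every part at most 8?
p(11, parts ≤ 8) = 52

Partitions of 11 with all parts ≤ 8: 8+3, 8+2+1, 8+1+1+1, 7+4, 7+3+1, 7+2+2, 7+2+1+1, 7+1+1+1+1, 6+5, 6+4+1, 6+3+2, 6+3+1+1, 6+2+2+1, 6+2+1+1+1, 6+1+1+1+1+1, 5+5+1, 5+4+2, 5+4+1+1, 5+3+3, 5+3+2+1, 5+3+1+1+1, 5+2+2+2, 5+2+2+1+1, 5+2+1+1+1+1, 5+1+1+1+1+1+1, 4+4+3, 4+4+2+1, 4+4+1+1+1, 4+3+3+1, 4+3+2+2, … (52 total). Count = 52.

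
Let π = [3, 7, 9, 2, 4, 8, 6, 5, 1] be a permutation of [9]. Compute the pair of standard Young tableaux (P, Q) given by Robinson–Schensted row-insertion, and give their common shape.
P = [1, 4, 5] / [2, 6, 8] / [3] / [7] / [9];  Q = [1, 2, 3] / [4, 5, 6] / [7] / [8] / [9];  common shape = (3, 3, 1, 1, 1)

Row-insert the values π_1, π_2, … into P one at a time, bumping the leftmost entry strictly greater than the inserted value down to the next row. The recording tableau Q records, in position (i, j), the step at which that cell was added to P.
  Insert 3 (step 1): P = [3];  Q = [1]
  Insert 7 (step 2): P = [3, 7];  Q = [1, 2]
  Insert 9 (step 3): P = [3, 7, 9];  Q = [1, 2, 3]
  Insert 2 (step 4): P = [2, 7, 9] / [3];  Q = [1, 2, 3] / [4]
  Insert 4 (step 5): P = [2, 4, 9] / [3, 7];  Q = [1, 2, 3] / [4, 5]
  Insert 8 (step 6): P = [2, 4, 8] / [3, 7, 9];  Q = [1, 2, 3] / [4, 5, 6]
  Insert 6 (step 7): P = [2, 4, 6] / [3, 7, 8] / [9];  Q = [1, 2, 3] / [4, 5, 6] / [7]
  Insert 5 (step 8): P = [2, 4, 5] / [3, 6, 8] / [7] / [9];  Q = [1, 2, 3] / [4, 5, 6] / [7] / [8]
  Insert 1 (step 9): P = [1, 4, 5] / [2, 6, 8] / [3] / [7] / [9];  Q = [1, 2, 3] / [4, 5, 6] / [7] / [8] / [9]
Final shape: (3, 3, 1, 1, 1).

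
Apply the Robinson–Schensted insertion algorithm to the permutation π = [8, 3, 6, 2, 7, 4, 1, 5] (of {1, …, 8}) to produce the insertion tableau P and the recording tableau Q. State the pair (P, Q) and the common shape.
P = [1, 4, 5] / [2, 6, 7] / [3] / [8];  Q = [1, 3, 5] / [2, 6, 8] / [4] / [7];  common shape = (3, 3, 1, 1)

Row-insert the values π_1, π_2, … into P one at a time, bumping the leftmost entry strictly greater than the inserted value down to the next row. The recording tableau Q records, in position (i, j), the step at which that cell was added to P.
  Insert 8 (step 1): P = [8];  Q = [1]
  Insert 3 (step 2): P = [3] / [8];  Q = [1] / [2]
  Insert 6 (step 3): P = [3, 6] / [8];  Q = [1, 3] / [2]
  Insert 2 (step 4): P = [2, 6] / [3] / [8];  Q = [1, 3] / [2] / [4]
  Insert 7 (step 5): P = [2, 6, 7] / [3] / [8];  Q = [1, 3, 5] / [2] / [4]
  Insert 4 (step 6): P = [2, 4, 7] / [3, 6] / [8];  Q = [1, 3, 5] / [2, 6] / [4]
  Insert 1 (step 7): P = [1, 4, 7] / [2, 6] / [3] / [8];  Q = [1, 3, 5] / [2, 6] / [4] / [7]
  Insert 5 (step 8): P = [1, 4, 5] / [2, 6, 7] / [3] / [8];  Q = [1, 3, 5] / [2, 6, 8] / [4] / [7]
Final shape: (3, 3, 1, 1).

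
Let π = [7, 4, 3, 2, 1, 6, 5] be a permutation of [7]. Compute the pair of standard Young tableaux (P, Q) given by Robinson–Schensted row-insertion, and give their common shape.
P = [1, 5] / [2, 6] / [3] / [4] / [7];  Q = [1, 6] / [2, 7] / [3] / [4] / [5];  common shape = (2, 2, 1, 1, 1)

Row-insert the values π_1, π_2, … into P one at a time, bumping the leftmost entry strictly greater than the inserted value down to the next row. The recording tableau Q records, in position (i, j), the step at which that cell was added to P.
  Insert 7 (step 1): P = [7];  Q = [1]
  Insert 4 (step 2): P = [4] / [7];  Q = [1] / [2]
  Insert 3 (step 3): P = [3] / [4] / [7];  Q = [1] / [2] / [3]
  Insert 2 (step 4): P = [2] / [3] / [4] / [7];  Q = [1] / [2] / [3] / [4]
  Insert 1 (step 5): P = [1] / [2] / [3] / [4] / [7];  Q = [1] / [2] / [3] / [4] / [5]
  Insert 6 (step 6): P = [1, 6] / [2] / [3] / [4] / [7];  Q = [1, 6] / [2] / [3] / [4] / [5]
  Insert 5 (step 7): P = [1, 5] / [2, 6] / [3] / [4] / [7];  Q = [1, 6] / [2, 7] / [3] / [4] / [5]
Final shape: (2, 2, 1, 1, 1).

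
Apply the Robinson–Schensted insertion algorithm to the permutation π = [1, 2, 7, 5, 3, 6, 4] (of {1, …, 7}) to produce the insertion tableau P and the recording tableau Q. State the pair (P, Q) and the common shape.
P = [1, 2, 3, 4] / [5, 6] / [7];  Q = [1, 2, 3, 6] / [4, 7] / [5];  common shape = (4, 2, 1)

Row-insert the values π_1, π_2, … into P one at a time, bumping the leftmost entry strictly greater than the inserted value down to the next row. The recording tableau Q records, in position (i, j), the step at which that cell was added to P.
  Insert 1 (step 1): P = [1];  Q = [1]
  Insert 2 (step 2): P = [1, 2];  Q = [1, 2]
  Insert 7 (step 3): P = [1, 2, 7];  Q = [1, 2, 3]
  Insert 5 (step 4): P = [1, 2, 5] / [7];  Q = [1, 2, 3] / [4]
  Insert 3 (step 5): P = [1, 2, 3] / [5] / [7];  Q = [1, 2, 3] / [4] / [5]
  Insert 6 (step 6): P = [1, 2, 3, 6] / [5] / [7];  Q = [1, 2, 3, 6] / [4] / [5]
  Insert 4 (step 7): P = [1, 2, 3, 4] / [5, 6] / [7];  Q = [1, 2, 3, 6] / [4, 7] / [5]
Final shape: (4, 2, 1).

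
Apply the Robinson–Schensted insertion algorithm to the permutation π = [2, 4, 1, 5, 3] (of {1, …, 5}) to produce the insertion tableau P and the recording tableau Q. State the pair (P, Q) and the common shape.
P = [1, 3, 5] / [2, 4];  Q = [1, 2, 4] / [3, 5];  common shape = (3, 2)

Row-insert the values π_1, π_2, … into P one at a time, bumping the leftmost entry strictly greater than the inserted value down to the next row. The recording tableau Q records, in position (i, j), the step at which that cell was added to P.
  Insert 2 (step 1): P = [2];  Q = [1]
  Insert 4 (step 2): P = [2, 4];  Q = [1, 2]
  Insert 1 (step 3): P = [1, 4] / [2];  Q = [1, 2] / [3]
  Insert 5 (step 4): P = [1, 4, 5] / [2];  Q = [1, 2, 4] / [3]
  Insert 3 (step 5): P = [1, 3, 5] / [2, 4];  Q = [1, 2, 4] / [3, 5]
Final shape: (3, 2).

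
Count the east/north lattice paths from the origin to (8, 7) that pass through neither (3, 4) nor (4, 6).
Number of paths = 3950

Inclusion–exclusion. Total paths: C(15, 8) = 6435. Through P₁: C(7, 3)·C(8, 5) = 1960. Through P₂: C(10, 4)·C(5, 4) = 1050. Since P₁ is strictly southwest of P₂, a monotone path through both must visit P₁ then P₂; paths through both = C(7, 3)·C(3, 1)·C(5, 4) = 525. Avoid both = 6435 − 1960 − 1050 + 525 = 3950.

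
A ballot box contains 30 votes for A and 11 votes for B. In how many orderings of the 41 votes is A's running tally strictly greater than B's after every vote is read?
Strict-lead orderings = 1464140912

Total orderings of the 41 votes with 30 for A: C(41, 30) = 3159461968. By the Bertrand ballot formula (Cycle Lemma / reflection principle), the number of orderings in which A is strictly ahead of B throughout is (p − q)/(p + q) · C(p + q, p) = (30 − 11)/(30 + 11) · 3159461968 = 1464140912.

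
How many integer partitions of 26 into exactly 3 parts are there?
p(26, 3 parts) = 56

Partitions of n into exactly k parts are in bijection with partitions of n − k into at most k parts (subtract 1 from each part). So p(26, exactly 3) = p(23, parts ≤ 3). Computing via the recurrence p(m, j) = p(m, j−1) + p(m−j, j) gives 56.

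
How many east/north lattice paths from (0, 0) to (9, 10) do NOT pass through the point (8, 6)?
Number of paths = 77363

Total paths from (0, 0) to (9, 10): C(19, 9) = 92378. Paths through (8, 6): (paths (0, 0) → (8, 6)) × (paths (8, 6) → (9, 10)) = C(14, 8) · C(5, 1) = 3003 · 5 = 15015. Avoidance count = 92378 − 15015 = 77363.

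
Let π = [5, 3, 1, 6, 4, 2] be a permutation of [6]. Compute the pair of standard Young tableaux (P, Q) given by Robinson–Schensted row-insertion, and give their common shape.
P = [1, 2] / [3, 4] / [5, 6];  Q = [1, 4] / [2, 5] / [3, 6];  common shape = (2, 2, 2)

Row-insert the values π_1, π_2, … into P one at a time, bumping the leftmost entry strictly greater than the inserted value down to the next row. The recording tableau Q records, in position (i, j), the step at which that cell was added to P.
  Insert 5 (step 1): P = [5];  Q = [1]
  Insert 3 (step 2): P = [3] / [5];  Q = [1] / [2]
  Insert 1 (step 3): P = [1] / [3] / [5];  Q = [1] / [2] / [3]
  Insert 6 (step 4): P = [1, 6] / [3] / [5];  Q = [1, 4] / [2] / [3]
  Insert 4 (step 5): P = [1, 4] / [3, 6] / [5];  Q = [1, 4] / [2, 5] / [3]
  Insert 2 (step 6): P = [1, 2] / [3, 4] / [5, 6];  Q = [1, 4] / [2, 5] / [3, 6]
Final shape: (2, 2, 2).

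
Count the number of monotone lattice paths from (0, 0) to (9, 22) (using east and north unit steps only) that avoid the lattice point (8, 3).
Number of paths = 20156775

Total paths from (0, 0) to (9, 22): C(31, 9) = 20160075. Paths through (8, 3): (paths (0, 0) → (8, 3)) × (paths (8, 3) → (9, 22)) = C(11, 8) · C(20, 1) = 165 · 20 = 3300. Avoidance count = 20160075 − 3300 = 20156775.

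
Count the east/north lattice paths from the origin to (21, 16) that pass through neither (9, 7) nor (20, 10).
Number of paths = 9332049485

Inclusion–exclusion. Total paths: C(37, 21) = 12875774670. Through P₁: C(16, 9)·C(21, 12) = 3362559200. Through P₂: C(30, 20)·C(7, 1) = 210315105. Since P₁ is strictly southwest of P₂, a monotone path through both must visit P₁ then P₂; paths through both = C(16, 9)·C(14, 11)·C(7, 1) = 29149120. Avoid both = 12875774670 − 3362559200 − 210315105 + 29149120 = 9332049485.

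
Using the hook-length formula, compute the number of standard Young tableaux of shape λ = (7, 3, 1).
# SYT of shape (7, 3, 1) = 550

Hook-length formula: f^λ = n! / Π hook(c), product over all cells c of the Young diagram. For λ = (7, 3, 1), n = 11 boxes. Hook lengths by row (left-to-right, top-to-bottom): [9, 7, 6, 4, 3, 2, 1]; [4, 2, 1]; [1]. Product of hooks = 72576. So f^λ = 11! / 72576 = 39916800 / 72576 = 550.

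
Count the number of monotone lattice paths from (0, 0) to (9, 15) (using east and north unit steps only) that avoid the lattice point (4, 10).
Number of paths = 1055252

Total paths from (0, 0) to (9, 15): C(24, 9) = 1307504. Paths through (4, 10): (paths (0, 0) → (4, 10)) × (paths (4, 10) → (9, 15)) = C(14, 4) · C(10, 5) = 1001 · 252 = 252252. Avoidance count = 1307504 − 252252 = 1055252.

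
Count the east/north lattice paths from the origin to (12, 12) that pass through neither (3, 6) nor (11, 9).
Number of paths = 1667336

Inclusion–exclusion. Total paths: C(24, 12) = 2704156. Through P₁: C(9, 3)·C(15, 9) = 420420. Through P₂: C(20, 11)·C(4, 1) = 671840. Since P₁ is strictly southwest of P₂, a monotone path through both must visit P₁ then P₂; paths through both = C(9, 3)·C(11, 8)·C(4, 1) = 55440. Avoid both = 2704156 − 420420 − 671840 + 55440 = 1667336.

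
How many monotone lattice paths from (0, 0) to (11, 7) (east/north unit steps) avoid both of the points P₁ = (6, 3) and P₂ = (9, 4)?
Number of paths = 17450

Inclusion–exclusion. Total paths: C(18, 11) = 31824. Through P₁: C(9, 6)·C(9, 5) = 10584. Through P₂: C(13, 9)·C(5, 2) = 7150. Since P₁ is strictly southwest of P₂, a monotone path through both must visit P₁ then P₂; paths through both = C(9, 6)·C(4, 3)·C(5, 2) = 3360. Avoid both = 31824 − 10584 − 7150 + 3360 = 17450.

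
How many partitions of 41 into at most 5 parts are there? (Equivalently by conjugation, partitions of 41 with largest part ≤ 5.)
p(41, parts ≤ 5) = 1898

Use the recurrence p(n, m) = p(n, m−1) + p(n−m, m): either the largest part is < m (count p(n, m−1)) or the largest part is exactly m (remove one copy of m, count p(n−m, m)). With p(0, ·) = 1 this gives p(41, parts ≤ 5) = 1898. (By conjugating Young diagrams, this also counts partitions of 41 into at most 5 parts.)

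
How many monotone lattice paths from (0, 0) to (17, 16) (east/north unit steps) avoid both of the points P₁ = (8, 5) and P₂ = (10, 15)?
Number of paths = 925168046

Inclusion–exclusion. Total paths: C(33, 17) = 1166803110. Through P₁: C(13, 8)·C(20, 9) = 216164520. Through P₂: C(25, 10)·C(8, 7) = 26150080. Since P₁ is strictly southwest of P₂, a monotone path through both must visit P₁ then P₂; paths through both = C(13, 8)·C(12, 2)·C(8, 7) = 679536. Avoid both = 1166803110 − 216164520 − 26150080 + 679536 = 925168046.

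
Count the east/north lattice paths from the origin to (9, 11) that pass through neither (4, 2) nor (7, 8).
Number of paths = 86180

Inclusion–exclusion. Total paths: C(20, 9) = 167960. Through P₁: C(6, 4)·C(14, 5) = 30030. Through P₂: C(15, 7)·C(5, 2) = 64350. Since P₁ is strictly southwest of P₂, a monotone path through both must visit P₁ then P₂; paths through both = C(6, 4)·C(9, 3)·C(5, 2) = 12600. Avoid both = 167960 − 30030 − 64350 + 12600 = 86180.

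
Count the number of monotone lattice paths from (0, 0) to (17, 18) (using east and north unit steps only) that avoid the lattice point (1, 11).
Number of paths = 4534625766

Total paths from (0, 0) to (17, 18): C(35, 17) = 4537567650. Paths through (1, 11): (paths (0, 0) → (1, 11)) × (paths (1, 11) → (17, 18)) = C(12, 1) · C(23, 16) = 12 · 245157 = 2941884. Avoidance count = 4537567650 − 2941884 = 4534625766.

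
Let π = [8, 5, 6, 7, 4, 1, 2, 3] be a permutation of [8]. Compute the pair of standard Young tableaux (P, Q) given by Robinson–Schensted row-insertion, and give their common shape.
P = [1, 2, 3] / [4, 6, 7] / [5] / [8];  Q = [1, 3, 4] / [2, 7, 8] / [5] / [6];  common shape = (3, 3, 1, 1)

Row-insert the values π_1, π_2, … into P one at a time, bumping the leftmost entry strictly greater than the inserted value down to the next row. The recording tableau Q records, in position (i, j), the step at which that cell was added to P.
  Insert 8 (step 1): P = [8];  Q = [1]
  Insert 5 (step 2): P = [5] / [8];  Q = [1] / [2]
  Insert 6 (step 3): P = [5, 6] / [8];  Q = [1, 3] / [2]
  Insert 7 (step 4): P = [5, 6, 7] / [8];  Q = [1, 3, 4] / [2]
  Insert 4 (step 5): P = [4, 6, 7] / [5] / [8];  Q = [1, 3, 4] / [2] / [5]
  Insert 1 (step 6): P = [1, 6, 7] / [4] / [5] / [8];  Q = [1, 3, 4] / [2] / [5] / [6]
  Insert 2 (step 7): P = [1, 2, 7] / [4, 6] / [5] / [8];  Q = [1, 3, 4] / [2, 7] / [5] / [6]
  Insert 3 (step 8): P = [1, 2, 3] / [4, 6, 7] / [5] / [8];  Q = [1, 3, 4] / [2, 7, 8] / [5] / [6]
Final shape: (3, 3, 1, 1).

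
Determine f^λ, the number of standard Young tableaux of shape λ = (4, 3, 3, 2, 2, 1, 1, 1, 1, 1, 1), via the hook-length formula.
# SYT of shape (4, 3, 3, 2, 2, 1, 1, 1, 1, 1, 1) = 11337300

Hook-length formula: f^λ = n! / Π hook(c), product over all cells c of the Young diagram. For λ = (4, 3, 3, 2, 2, 1, 1, 1, 1, 1, 1), n = 20 boxes. Hook lengths by row (left-to-right, top-to-bottom): [14, 7, 4, 1]; [12, 5, 2]; [11, 4, 1]; [9, 2]; [8, 1]; [6]; [5]; [4]; [3]; [2]; [1]. Product of hooks = 214592716800. So f^λ = 20! / 214592716800 = 2432902008176640000 / 214592716800 = 11337300.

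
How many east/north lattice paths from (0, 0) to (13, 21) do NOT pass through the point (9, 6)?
Number of paths = 908584380

Total paths from (0, 0) to (13, 21): C(34, 13) = 927983760. Paths through (9, 6): (paths (0, 0) → (9, 6)) × (paths (9, 6) → (13, 21)) = C(15, 9) · C(19, 4) = 5005 · 3876 = 19399380. Avoidance count = 927983760 − 19399380 = 908584380.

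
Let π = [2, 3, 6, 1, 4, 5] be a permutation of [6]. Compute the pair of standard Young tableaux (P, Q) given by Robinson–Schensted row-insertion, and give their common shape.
P = [1, 3, 4, 5] / [2, 6];  Q = [1, 2, 3, 6] / [4, 5];  common shape = (4, 2)

Row-insert the values π_1, π_2, … into P one at a time, bumping the leftmost entry strictly greater than the inserted value down to the next row. The recording tableau Q records, in position (i, j), the step at which that cell was added to P.
  Insert 2 (step 1): P = [2];  Q = [1]
  Insert 3 (step 2): P = [2, 3];  Q = [1, 2]
  Insert 6 (step 3): P = [2, 3, 6];  Q = [1, 2, 3]
  Insert 1 (step 4): P = [1, 3, 6] / [2];  Q = [1, 2, 3] / [4]
  Insert 4 (step 5): P = [1, 3, 4] / [2, 6];  Q = [1, 2, 3] / [4, 5]
  Insert 5 (step 6): P = [1, 3, 4, 5] / [2, 6];  Q = [1, 2, 3, 6] / [4, 5]
Final shape: (4, 2).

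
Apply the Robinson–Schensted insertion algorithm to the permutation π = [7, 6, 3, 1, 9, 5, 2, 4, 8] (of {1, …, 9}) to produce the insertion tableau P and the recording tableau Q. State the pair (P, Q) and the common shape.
P = [1, 2, 4, 8] / [3, 5] / [6, 9] / [7];  Q = [1, 5, 8, 9] / [2, 6] / [3, 7] / [4];  common shape = (4, 2, 2, 1)

Row-insert the values π_1, π_2, … into P one at a time, bumping the leftmost entry strictly greater than the inserted value down to the next row. The recording tableau Q records, in position (i, j), the step at which that cell was added to P.
  Insert 7 (step 1): P = [7];  Q = [1]
  Insert 6 (step 2): P = [6] / [7];  Q = [1] / [2]
  Insert 3 (step 3): P = [3] / [6] / [7];  Q = [1] / [2] / [3]
  Insert 1 (step 4): P = [1] / [3] / [6] / [7];  Q = [1] / [2] / [3] / [4]
  Insert 9 (step 5): P = [1, 9] / [3] / [6] / [7];  Q = [1, 5] / [2] / [3] / [4]
  Insert 5 (step 6): P = [1, 5] / [3, 9] / [6] / [7];  Q = [1, 5] / [2, 6] / [3] / [4]
  Insert 2 (step 7): P = [1, 2] / [3, 5] / [6, 9] / [7];  Q = [1, 5] / [2, 6] / [3, 7] / [4]
  Insert 4 (step 8): P = [1, 2, 4] / [3, 5] / [6, 9] / [7];  Q = [1, 5, 8] / [2, 6] / [3, 7] / [4]
  Insert 8 (step 9): P = [1, 2, 4, 8] / [3, 5] / [6, 9] / [7];  Q = [1, 5, 8, 9] / [2, 6] / [3, 7] / [4]
Final shape: (4, 2, 2, 1).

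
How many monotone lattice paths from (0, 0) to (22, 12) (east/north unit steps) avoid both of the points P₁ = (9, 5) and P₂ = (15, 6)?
Number of paths = 324090000

Inclusion–exclusion. Total paths: C(34, 22) = 548354040. Through P₁: C(14, 9)·C(20, 13) = 155195040. Through P₂: C(21, 15)·C(13, 7) = 93117024. Since P₁ is strictly southwest of P₂, a monotone path through both must visit P₁ then P₂; paths through both = C(14, 9)·C(7, 6)·C(13, 7) = 24048024. Avoid both = 548354040 − 155195040 − 93117024 + 24048024 = 324090000.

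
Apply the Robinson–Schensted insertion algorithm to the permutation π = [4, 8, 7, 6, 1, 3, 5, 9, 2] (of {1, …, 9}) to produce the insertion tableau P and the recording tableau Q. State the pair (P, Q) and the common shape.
P = [1, 2, 5, 9] / [3, 6] / [4] / [7] / [8];  Q = [1, 2, 7, 8] / [3, 6] / [4] / [5] / [9];  common shape = (4, 2, 1, 1, 1)

Row-insert the values π_1, π_2, … into P one at a time, bumping the leftmost entry strictly greater than the inserted value down to the next row. The recording tableau Q records, in position (i, j), the step at which that cell was added to P.
  Insert 4 (step 1): P = [4];  Q = [1]
  Insert 8 (step 2): P = [4, 8];  Q = [1, 2]
  Insert 7 (step 3): P = [4, 7] / [8];  Q = [1, 2] / [3]
  Insert 6 (step 4): P = [4, 6] / [7] / [8];  Q = [1, 2] / [3] / [4]
  Insert 1 (step 5): P = [1, 6] / [4] / [7] / [8];  Q = [1, 2] / [3] / [4] / [5]
  Insert 3 (step 6): P = [1, 3] / [4, 6] / [7] / [8];  Q = [1, 2] / [3, 6] / [4] / [5]
  Insert 5 (step 7): P = [1, 3, 5] / [4, 6] / [7] / [8];  Q = [1, 2, 7] / [3, 6] / [4] / [5]
  Insert 9 (step 8): P = [1, 3, 5, 9] / [4, 6] / [7] / [8];  Q = [1, 2, 7, 8] / [3, 6] / [4] / [5]
  Insert 2 (step 9): P = [1, 2, 5, 9] / [3, 6] / [4] / [7] / [8];  Q = [1, 2, 7, 8] / [3, 6] / [4] / [5] / [9]
Final shape: (4, 2, 1, 1, 1).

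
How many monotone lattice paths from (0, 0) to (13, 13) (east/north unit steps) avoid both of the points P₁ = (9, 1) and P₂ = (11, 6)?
Number of paths = 9944424

Inclusion–exclusion. Total paths: C(26, 13) = 10400600. Through P₁: C(10, 9)·C(16, 4) = 18200. Through P₂: C(17, 11)·C(9, 2) = 445536. Since P₁ is strictly southwest of P₂, a monotone path through both must visit P₁ then P₂; paths through both = C(10, 9)·C(7, 2)·C(9, 2) = 7560. Avoid both = 10400600 − 18200 − 445536 + 7560 = 9944424.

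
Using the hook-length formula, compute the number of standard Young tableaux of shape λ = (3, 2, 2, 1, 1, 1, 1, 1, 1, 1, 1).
# SYT of shape (3, 2, 2, 1, 1, 1, 1, 1, 1, 1, 1) = 2835

Hook-length formula: f^λ = n! / Π hook(c), product over all cells c of the Young diagram. For λ = (3, 2, 2, 1, 1, 1, 1, 1, 1, 1, 1), n = 15 boxes. Hook lengths by row (left-to-right, top-to-bottom): [13, 4, 1]; [11, 2]; [10, 1]; [8]; [7]; [6]; [5]; [4]; [3]; [2]; [1]. Product of hooks = 461260800. So f^λ = 15! / 461260800 = 1307674368000 / 461260800 = 2835.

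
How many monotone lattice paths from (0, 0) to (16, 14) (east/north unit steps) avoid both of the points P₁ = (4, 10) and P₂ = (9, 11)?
Number of paths = 124166375

Inclusion–exclusion. Total paths: C(30, 16) = 145422675. Through P₁: C(14, 4)·C(16, 12) = 1821820. Through P₂: C(20, 9)·C(10, 7) = 20155200. Since P₁ is strictly southwest of P₂, a monotone path through both must visit P₁ then P₂; paths through both = C(14, 4)·C(6, 5)·C(10, 7) = 720720. Avoid both = 145422675 − 1821820 − 20155200 + 720720 = 124166375.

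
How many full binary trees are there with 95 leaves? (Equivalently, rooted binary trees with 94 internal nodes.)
C_94 = 239993345518077005168915776623476723006280827488229600

These full binary trees are counted by the Catalan number C_n = (1/(n + 1)) · C(2n, n). For n = 94: C_94 = (1/95) · C(188, 94) = 22799367824217315491046998779230288685596678611381812000/95 = 239993345518077005168915776623476723006280827488229600.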